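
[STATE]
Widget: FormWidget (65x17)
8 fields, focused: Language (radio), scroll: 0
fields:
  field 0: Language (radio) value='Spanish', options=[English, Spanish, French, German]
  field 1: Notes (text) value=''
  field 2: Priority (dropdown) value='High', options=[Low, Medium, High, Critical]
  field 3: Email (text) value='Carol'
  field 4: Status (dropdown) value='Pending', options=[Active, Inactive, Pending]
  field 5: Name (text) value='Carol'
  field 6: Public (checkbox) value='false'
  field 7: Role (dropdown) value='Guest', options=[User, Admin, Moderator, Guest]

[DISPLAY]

> Language:   ( ) English  (●) Spanish  ( ) French  ( ) German   
  Notes:      [                                                 ]
  Priority:   [High                                            ▼]
  Email:      [Carol                                            ]
  Status:     [Pending                                         ▼]
  Name:       [Carol                                            ]
  Public:     [ ]                                                
  Role:       [Guest                                           ▼]
                                                                 
                                                                 
                                                                 
                                                                 
                                                                 
                                                                 
                                                                 
                                                                 
                                                                 


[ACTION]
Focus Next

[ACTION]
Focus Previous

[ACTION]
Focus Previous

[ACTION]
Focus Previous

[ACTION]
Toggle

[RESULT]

  Language:   ( ) English  (●) Spanish  ( ) French  ( ) German   
  Notes:      [                                                 ]
  Priority:   [High                                            ▼]
  Email:      [Carol                                            ]
  Status:     [Pending                                         ▼]
  Name:       [Carol                                            ]
> Public:     [x]                                                
  Role:       [Guest                                           ▼]
                                                                 
                                                                 
                                                                 
                                                                 
                                                                 
                                                                 
                                                                 
                                                                 
                                                                 


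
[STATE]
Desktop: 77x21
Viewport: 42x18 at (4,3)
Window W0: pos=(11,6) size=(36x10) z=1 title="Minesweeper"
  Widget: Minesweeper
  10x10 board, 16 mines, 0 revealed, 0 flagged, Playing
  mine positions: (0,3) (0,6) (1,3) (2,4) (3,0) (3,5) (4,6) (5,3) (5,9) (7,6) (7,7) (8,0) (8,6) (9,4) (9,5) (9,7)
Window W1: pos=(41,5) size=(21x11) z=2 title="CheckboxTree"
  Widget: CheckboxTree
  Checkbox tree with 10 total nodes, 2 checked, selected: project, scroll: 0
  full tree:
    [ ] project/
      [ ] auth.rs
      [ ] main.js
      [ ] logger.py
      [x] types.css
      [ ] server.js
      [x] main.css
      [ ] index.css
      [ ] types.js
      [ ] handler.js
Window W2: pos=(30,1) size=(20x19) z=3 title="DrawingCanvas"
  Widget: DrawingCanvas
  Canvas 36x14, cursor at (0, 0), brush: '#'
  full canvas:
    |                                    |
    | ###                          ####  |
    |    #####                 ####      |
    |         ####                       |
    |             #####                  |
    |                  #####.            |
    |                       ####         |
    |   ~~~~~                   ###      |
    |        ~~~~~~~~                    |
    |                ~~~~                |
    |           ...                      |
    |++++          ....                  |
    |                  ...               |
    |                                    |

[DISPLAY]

                          ┠───────────────
                          ┃+              
                          ┃ ###           
       ┏━━━━━━━━━━━━━━━━━━┃    #####      
       ┃ Minesweeper      ┃         ####  
       ┠──────────────────┃             ##
       ┃■■■■■■■■■■        ┃               
       ┃■■■■■■■■■■        ┃               
       ┃■■■■■■■■■■        ┃   ~~~~~       
       ┃■■■■■■■■■■        ┃        ~~~~~~~
       ┃■■■■■■■■■■        ┃               
       ┃■■■■■■■■■■        ┃           ... 
       ┗━━━━━━━━━━━━━━━━━━┃++++          .
                          ┃               
                          ┃               
                          ┃               
                          ┗━━━━━━━━━━━━━━━
                                          


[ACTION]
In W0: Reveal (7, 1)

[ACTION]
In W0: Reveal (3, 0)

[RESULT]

                          ┠───────────────
                          ┃+              
                          ┃ ###           
       ┏━━━━━━━━━━━━━━━━━━┃    #####      
       ┃ Minesweeper      ┃         ####  
       ┠──────────────────┃             ##
       ┃■■■✹■■✹■■■        ┃               
       ┃■■■✹■■■■■■        ┃               
       ┃■■■■✹■■■■■        ┃   ~~~~~       
       ┃✹■■■■✹■■■■        ┃        ~~~~~~~
       ┃■■■■■■✹■■■        ┃               
       ┃■■■✹■■■■■✹        ┃           ... 
       ┗━━━━━━━━━━━━━━━━━━┃++++          .
                          ┃               
                          ┃               
                          ┃               
                          ┗━━━━━━━━━━━━━━━
                                          


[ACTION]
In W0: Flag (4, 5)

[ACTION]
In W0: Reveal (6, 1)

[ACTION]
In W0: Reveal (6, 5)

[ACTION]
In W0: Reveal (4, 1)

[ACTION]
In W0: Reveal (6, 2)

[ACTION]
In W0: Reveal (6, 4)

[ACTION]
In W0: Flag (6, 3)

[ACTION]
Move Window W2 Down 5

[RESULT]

                          ┃ DrawingCanvas 
                          ┠───────────────
                          ┃+              
       ┏━━━━━━━━━━━━━━━━━━┃ ###           
       ┃ Minesweeper      ┃    #####      
       ┠──────────────────┃         ####  
       ┃■■■✹■■✹■■■        ┃             ##
       ┃■■■✹■■■■■■        ┃               
       ┃■■■■✹■■■■■        ┃               
       ┃✹■■■■✹■■■■        ┃   ~~~~~       
       ┃■■■■■■✹■■■        ┃        ~~~~~~~
       ┃■■■✹■■■■■✹        ┃               
       ┗━━━━━━━━━━━━━━━━━━┃           ... 
                          ┃++++          .
                          ┃               
                          ┃               
                          ┃               
                          ┗━━━━━━━━━━━━━━━


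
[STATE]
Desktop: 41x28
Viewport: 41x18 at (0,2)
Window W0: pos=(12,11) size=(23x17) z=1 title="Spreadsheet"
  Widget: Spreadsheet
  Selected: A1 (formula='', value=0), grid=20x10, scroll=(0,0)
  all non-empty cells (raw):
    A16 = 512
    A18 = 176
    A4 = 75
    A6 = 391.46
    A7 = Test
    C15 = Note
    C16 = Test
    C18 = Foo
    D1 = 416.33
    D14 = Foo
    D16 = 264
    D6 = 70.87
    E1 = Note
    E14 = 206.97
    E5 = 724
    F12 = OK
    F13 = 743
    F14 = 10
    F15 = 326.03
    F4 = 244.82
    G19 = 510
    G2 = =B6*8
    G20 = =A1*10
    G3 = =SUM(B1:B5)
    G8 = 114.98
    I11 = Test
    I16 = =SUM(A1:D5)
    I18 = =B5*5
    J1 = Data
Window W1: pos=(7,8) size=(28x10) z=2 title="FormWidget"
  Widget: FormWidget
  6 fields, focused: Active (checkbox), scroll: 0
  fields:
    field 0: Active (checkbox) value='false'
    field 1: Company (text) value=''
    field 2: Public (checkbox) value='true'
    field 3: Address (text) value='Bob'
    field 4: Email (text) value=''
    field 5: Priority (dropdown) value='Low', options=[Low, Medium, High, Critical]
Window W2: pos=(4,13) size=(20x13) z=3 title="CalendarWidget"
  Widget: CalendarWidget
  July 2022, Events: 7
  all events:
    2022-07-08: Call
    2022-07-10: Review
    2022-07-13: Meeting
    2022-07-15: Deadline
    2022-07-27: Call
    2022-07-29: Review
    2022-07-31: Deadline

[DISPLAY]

                                         
                                         
                                         
                                         
                                         
                                         
       ┏━━━━━━━━━━━━━━━━━━━━━━━━━━┓      
       ┃ FormWidget               ┃      
       ┠──────────────────────────┨      
       ┃> Active:     [ ]         ┃      
       ┃  Company:    [          ]┃      
    ┏━━━━━━━━━━━━━━━━━━┓]         ┃      
    ┃ CalendarWidget   ┃ob       ]┃      
    ┠──────────────────┨         ]┃      
    ┃    July 2022     ┃ow      ▼]┃      
    ┃Mo Tu We Th Fr Sa ┃━━━━━━━━━━┛      
    ┃             1  2 ┃0       0 ┃      
    ┃ 4  5  6  7  8*  9┃0       0 ┃      


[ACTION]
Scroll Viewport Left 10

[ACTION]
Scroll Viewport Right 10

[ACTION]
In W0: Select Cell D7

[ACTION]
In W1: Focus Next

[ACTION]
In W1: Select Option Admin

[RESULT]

                                         
                                         
                                         
                                         
                                         
                                         
       ┏━━━━━━━━━━━━━━━━━━━━━━━━━━┓      
       ┃ FormWidget               ┃      
       ┠──────────────────────────┨      
       ┃  Active:     [ ]         ┃      
       ┃> Company:    [          ]┃      
    ┏━━━━━━━━━━━━━━━━━━┓]         ┃      
    ┃ CalendarWidget   ┃ob       ]┃      
    ┠──────────────────┨         ]┃      
    ┃    July 2022     ┃ow      ▼]┃      
    ┃Mo Tu We Th Fr Sa ┃━━━━━━━━━━┛      
    ┃             1  2 ┃0       0 ┃      
    ┃ 4  5  6  7  8*  9┃0       0 ┃      


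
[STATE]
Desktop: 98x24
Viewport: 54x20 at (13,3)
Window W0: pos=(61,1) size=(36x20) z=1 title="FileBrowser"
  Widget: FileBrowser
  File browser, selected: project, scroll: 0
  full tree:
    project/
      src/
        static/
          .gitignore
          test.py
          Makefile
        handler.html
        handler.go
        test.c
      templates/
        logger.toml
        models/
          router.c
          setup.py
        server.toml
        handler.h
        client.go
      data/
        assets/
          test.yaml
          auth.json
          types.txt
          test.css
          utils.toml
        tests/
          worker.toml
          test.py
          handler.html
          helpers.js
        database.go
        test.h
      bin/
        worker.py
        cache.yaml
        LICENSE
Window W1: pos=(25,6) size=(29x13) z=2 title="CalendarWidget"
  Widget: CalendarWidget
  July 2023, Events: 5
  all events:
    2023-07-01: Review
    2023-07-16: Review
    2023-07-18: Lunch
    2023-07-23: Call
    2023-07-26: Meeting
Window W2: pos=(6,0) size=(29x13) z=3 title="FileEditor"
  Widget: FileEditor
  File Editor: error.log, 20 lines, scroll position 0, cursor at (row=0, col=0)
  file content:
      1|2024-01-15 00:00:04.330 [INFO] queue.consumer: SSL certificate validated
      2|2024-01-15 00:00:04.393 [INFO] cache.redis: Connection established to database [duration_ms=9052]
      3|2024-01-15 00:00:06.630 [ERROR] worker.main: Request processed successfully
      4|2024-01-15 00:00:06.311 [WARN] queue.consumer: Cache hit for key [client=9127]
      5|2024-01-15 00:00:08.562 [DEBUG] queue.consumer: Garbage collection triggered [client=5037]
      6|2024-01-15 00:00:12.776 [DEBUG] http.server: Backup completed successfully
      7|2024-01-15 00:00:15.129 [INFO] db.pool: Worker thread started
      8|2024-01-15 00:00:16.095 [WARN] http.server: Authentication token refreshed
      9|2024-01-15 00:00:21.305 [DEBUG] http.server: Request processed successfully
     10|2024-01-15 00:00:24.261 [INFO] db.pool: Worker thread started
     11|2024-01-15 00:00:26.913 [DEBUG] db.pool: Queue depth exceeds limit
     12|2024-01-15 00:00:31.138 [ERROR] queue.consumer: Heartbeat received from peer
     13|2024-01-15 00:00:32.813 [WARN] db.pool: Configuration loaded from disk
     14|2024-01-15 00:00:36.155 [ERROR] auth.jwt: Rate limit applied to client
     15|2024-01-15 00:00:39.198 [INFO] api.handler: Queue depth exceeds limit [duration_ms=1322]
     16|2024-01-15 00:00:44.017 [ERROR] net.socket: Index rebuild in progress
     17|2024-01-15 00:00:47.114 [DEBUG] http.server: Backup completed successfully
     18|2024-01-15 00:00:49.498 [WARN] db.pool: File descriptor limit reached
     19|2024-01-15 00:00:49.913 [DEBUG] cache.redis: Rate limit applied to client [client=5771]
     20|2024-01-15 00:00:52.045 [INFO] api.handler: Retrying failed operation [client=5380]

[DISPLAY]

1-15 00:00:04.330 [I▲┃                          ┠─────
1-15 00:00:04.393 [I█┃                          ┃> [-]
1-15 00:00:06.630 [E░┃                          ┃    [
1-15 00:00:06.311 [W░┃━━━━━━━━━━━━━━━━━━┓       ┃    [
1-15 00:00:08.562 [D░┃Widget            ┃       ┃    [
1-15 00:00:12.776 [D░┃──────────────────┨       ┃    [
1-15 00:00:15.129 [I░┃July 2023         ┃       ┃     
1-15 00:00:16.095 [W░┃Th Fr Sa Su       ┃       ┃     
1-15 00:00:21.305 [D▼┃       1*  2      ┃       ┃     
━━━━━━━━━━━━━━━━━━━━━┛ 6  7  8  9       ┃       ┃     
            ┃10 11 12 13 14 15 16*      ┃       ┃     
            ┃17 18* 19 20 21 22 23*     ┃       ┃     
            ┃24 25 26* 27 28 29 30      ┃       ┃     
            ┃31                         ┃       ┃     
            ┃                           ┃       ┃     
            ┗━━━━━━━━━━━━━━━━━━━━━━━━━━━┛       ┃     
                                                ┃     
                                                ┗━━━━━
                                                      
                                                      


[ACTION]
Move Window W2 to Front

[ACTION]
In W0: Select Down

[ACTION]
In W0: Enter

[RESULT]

1-15 00:00:04.330 [I▲┃                          ┠─────
1-15 00:00:04.393 [I█┃                          ┃  [-]
1-15 00:00:06.630 [E░┃                          ┃  > [
1-15 00:00:06.311 [W░┃━━━━━━━━━━━━━━━━━━┓       ┃     
1-15 00:00:08.562 [D░┃Widget            ┃       ┃     
1-15 00:00:12.776 [D░┃──────────────────┨       ┃     
1-15 00:00:15.129 [I░┃July 2023         ┃       ┃     
1-15 00:00:16.095 [W░┃Th Fr Sa Su       ┃       ┃    [
1-15 00:00:21.305 [D▼┃       1*  2      ┃       ┃    [
━━━━━━━━━━━━━━━━━━━━━┛ 6  7  8  9       ┃       ┃    [
            ┃10 11 12 13 14 15 16*      ┃       ┃     
            ┃17 18* 19 20 21 22 23*     ┃       ┃     
            ┃24 25 26* 27 28 29 30      ┃       ┃     
            ┃31                         ┃       ┃     
            ┃                           ┃       ┃     
            ┗━━━━━━━━━━━━━━━━━━━━━━━━━━━┛       ┃     
                                                ┃     
                                                ┗━━━━━
                                                      
                                                      


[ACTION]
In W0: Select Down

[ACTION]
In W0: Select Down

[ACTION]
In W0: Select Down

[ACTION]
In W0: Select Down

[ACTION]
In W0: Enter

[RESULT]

1-15 00:00:04.330 [I▲┃                          ┠─────
1-15 00:00:04.393 [I█┃                          ┃  [-]
1-15 00:00:06.630 [E░┃                          ┃    [
1-15 00:00:06.311 [W░┃━━━━━━━━━━━━━━━━━━┓       ┃     
1-15 00:00:08.562 [D░┃Widget            ┃       ┃     
1-15 00:00:12.776 [D░┃──────────────────┨       ┃     
1-15 00:00:15.129 [I░┃July 2023         ┃       ┃    >
1-15 00:00:16.095 [W░┃Th Fr Sa Su       ┃       ┃    [
1-15 00:00:21.305 [D▼┃       1*  2      ┃       ┃    [
━━━━━━━━━━━━━━━━━━━━━┛ 6  7  8  9       ┃       ┃    [
            ┃10 11 12 13 14 15 16*      ┃       ┃     
            ┃17 18* 19 20 21 22 23*     ┃       ┃     
            ┃24 25 26* 27 28 29 30      ┃       ┃     
            ┃31                         ┃       ┃     
            ┃                           ┃       ┃     
            ┗━━━━━━━━━━━━━━━━━━━━━━━━━━━┛       ┃     
                                                ┃     
                                                ┗━━━━━
                                                      
                                                      


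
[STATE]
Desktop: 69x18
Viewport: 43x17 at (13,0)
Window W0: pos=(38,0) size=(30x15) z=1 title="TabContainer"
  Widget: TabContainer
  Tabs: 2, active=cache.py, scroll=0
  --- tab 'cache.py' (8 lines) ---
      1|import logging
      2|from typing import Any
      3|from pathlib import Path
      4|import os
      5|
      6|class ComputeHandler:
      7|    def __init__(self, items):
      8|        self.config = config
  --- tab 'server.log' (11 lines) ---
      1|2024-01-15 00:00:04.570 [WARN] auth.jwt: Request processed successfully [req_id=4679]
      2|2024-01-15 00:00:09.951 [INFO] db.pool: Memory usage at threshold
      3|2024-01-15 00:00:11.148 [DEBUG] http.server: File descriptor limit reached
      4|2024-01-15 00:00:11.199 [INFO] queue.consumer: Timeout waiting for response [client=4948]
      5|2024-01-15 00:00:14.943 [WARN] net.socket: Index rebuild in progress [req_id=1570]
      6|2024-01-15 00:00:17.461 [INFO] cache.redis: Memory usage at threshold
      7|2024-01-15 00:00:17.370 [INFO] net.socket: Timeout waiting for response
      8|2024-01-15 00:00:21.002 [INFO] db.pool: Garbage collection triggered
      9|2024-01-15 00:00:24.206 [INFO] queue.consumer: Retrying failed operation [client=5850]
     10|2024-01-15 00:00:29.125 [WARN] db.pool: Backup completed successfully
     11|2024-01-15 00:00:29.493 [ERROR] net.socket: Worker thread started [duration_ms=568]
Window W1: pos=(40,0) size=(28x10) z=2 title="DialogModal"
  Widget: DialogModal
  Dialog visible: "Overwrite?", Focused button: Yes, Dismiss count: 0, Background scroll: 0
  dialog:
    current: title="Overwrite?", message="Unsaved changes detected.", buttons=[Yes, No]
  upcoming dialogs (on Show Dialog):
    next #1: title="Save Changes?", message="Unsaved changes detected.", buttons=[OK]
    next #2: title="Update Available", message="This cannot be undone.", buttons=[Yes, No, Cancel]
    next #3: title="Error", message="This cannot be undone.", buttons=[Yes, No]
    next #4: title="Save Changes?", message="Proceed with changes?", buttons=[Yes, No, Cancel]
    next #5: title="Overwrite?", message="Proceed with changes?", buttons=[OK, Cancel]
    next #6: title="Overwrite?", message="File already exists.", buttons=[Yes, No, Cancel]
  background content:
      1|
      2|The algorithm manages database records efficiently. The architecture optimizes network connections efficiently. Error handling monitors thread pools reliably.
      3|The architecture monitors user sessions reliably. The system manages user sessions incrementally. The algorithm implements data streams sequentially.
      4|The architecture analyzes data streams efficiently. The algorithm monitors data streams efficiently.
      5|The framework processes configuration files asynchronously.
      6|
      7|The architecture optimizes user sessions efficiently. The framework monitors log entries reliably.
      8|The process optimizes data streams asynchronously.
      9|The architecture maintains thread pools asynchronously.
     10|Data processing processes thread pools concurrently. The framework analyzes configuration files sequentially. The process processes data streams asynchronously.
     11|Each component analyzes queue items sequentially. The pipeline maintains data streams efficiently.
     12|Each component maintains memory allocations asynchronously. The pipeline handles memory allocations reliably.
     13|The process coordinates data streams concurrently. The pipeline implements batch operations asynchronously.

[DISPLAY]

                         ┏━┏━━━━━━━━━━━━━━━
                         ┃ ┃ DialogModal   
                         ┠─┠───────────────
                         ┃[┃  ┌────────────
                         ┃─┃Th│     Overwri
                         ┃i┃Th│Unsaved chan
                         ┃f┃Th│     [Yes]  
                         ┃f┃Th└────────────
                         ┃i┃               
                         ┃ ┗━━━━━━━━━━━━━━━
                         ┃class ComputeHand
                         ┃    def __init__(
                         ┃        self.conf
                         ┃                 
                         ┗━━━━━━━━━━━━━━━━━
                                           
                                           


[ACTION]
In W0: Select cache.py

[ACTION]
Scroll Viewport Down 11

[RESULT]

                         ┃ ┃ DialogModal   
                         ┠─┠───────────────
                         ┃[┃  ┌────────────
                         ┃─┃Th│     Overwri
                         ┃i┃Th│Unsaved chan
                         ┃f┃Th│     [Yes]  
                         ┃f┃Th└────────────
                         ┃i┃               
                         ┃ ┗━━━━━━━━━━━━━━━
                         ┃class ComputeHand
                         ┃    def __init__(
                         ┃        self.conf
                         ┃                 
                         ┗━━━━━━━━━━━━━━━━━
                                           
                                           
                                           


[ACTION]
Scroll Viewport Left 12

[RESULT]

                                     ┃ ┃ Di
                                     ┠─┠───
                                     ┃[┃  ┌
                                     ┃─┃Th│
                                     ┃i┃Th│
                                     ┃f┃Th│
                                     ┃f┃Th└
                                     ┃i┃   
                                     ┃ ┗━━━
                                     ┃class
                                     ┃    d
                                     ┃     
                                     ┃     
                                     ┗━━━━━
                                           
                                           
                                           


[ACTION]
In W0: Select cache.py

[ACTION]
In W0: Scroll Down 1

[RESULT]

                                     ┃ ┃ Di
                                     ┠─┠───
                                     ┃[┃  ┌
                                     ┃─┃Th│
                                     ┃f┃Th│
                                     ┃f┃Th│
                                     ┃i┃Th└
                                     ┃ ┃   
                                     ┃c┗━━━
                                     ┃    d
                                     ┃     
                                     ┃     
                                     ┃     
                                     ┗━━━━━
                                           
                                           
                                           


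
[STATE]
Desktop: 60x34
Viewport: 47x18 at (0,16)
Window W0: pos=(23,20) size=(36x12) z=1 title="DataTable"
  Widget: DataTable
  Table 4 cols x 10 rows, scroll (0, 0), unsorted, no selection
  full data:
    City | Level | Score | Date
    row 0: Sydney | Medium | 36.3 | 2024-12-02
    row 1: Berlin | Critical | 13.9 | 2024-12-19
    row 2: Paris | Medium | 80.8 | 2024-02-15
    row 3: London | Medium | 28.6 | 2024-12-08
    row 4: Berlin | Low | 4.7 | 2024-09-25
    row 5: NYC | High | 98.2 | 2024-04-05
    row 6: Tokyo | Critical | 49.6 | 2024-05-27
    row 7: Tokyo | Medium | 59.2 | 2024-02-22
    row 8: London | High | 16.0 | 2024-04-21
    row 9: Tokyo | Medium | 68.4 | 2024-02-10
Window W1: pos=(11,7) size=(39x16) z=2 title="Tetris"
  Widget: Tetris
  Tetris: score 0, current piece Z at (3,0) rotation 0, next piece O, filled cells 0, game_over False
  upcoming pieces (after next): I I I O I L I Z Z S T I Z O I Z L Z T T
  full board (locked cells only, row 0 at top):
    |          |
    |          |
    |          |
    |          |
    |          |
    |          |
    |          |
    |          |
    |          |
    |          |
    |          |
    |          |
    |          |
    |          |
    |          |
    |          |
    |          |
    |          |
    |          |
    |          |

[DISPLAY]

           ┃          │Score:                  
           ┃          │0                       
           ┃          │                        
           ┃          │                        
           ┃          │                        
           ┃          │                        
           ┗━━━━━━━━━━━━━━━━━━━━━━━━━━━━━━━━━━━
                       ┃City  │Level   │Score│D
                       ┃──────┼────────┼─────┼─
                       ┃Sydney│Medium  │36.3 │2
                       ┃Berlin│Critical│13.9 │2
                       ┃Paris │Medium  │80.8 │2
                       ┃London│Medium  │28.6 │2
                       ┃Berlin│Low     │4.7  │2
                       ┃NYC   │High    │98.2 │2
                       ┗━━━━━━━━━━━━━━━━━━━━━━━
                                               
                                               


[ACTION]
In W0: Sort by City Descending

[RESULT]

           ┃          │Score:                  
           ┃          │0                       
           ┃          │                        
           ┃          │                        
           ┃          │                        
           ┃          │                        
           ┗━━━━━━━━━━━━━━━━━━━━━━━━━━━━━━━━━━━
                       ┃City ▼│Level   │Score│D
                       ┃──────┼────────┼─────┼─
                       ┃Tokyo │Critical│49.6 │2
                       ┃Tokyo │Medium  │59.2 │2
                       ┃Tokyo │Medium  │68.4 │2
                       ┃Sydney│Medium  │36.3 │2
                       ┃Paris │Medium  │80.8 │2
                       ┃NYC   │High    │98.2 │2
                       ┗━━━━━━━━━━━━━━━━━━━━━━━
                                               
                                               


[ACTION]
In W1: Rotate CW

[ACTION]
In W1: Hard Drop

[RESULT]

           ┃          │Score:                  
           ┃          │0                       
           ┃          │                        
           ┃    ▓     │                        
           ┃   ▓▓     │                        
           ┃   ▓      │                        
           ┗━━━━━━━━━━━━━━━━━━━━━━━━━━━━━━━━━━━
                       ┃City ▼│Level   │Score│D
                       ┃──────┼────────┼─────┼─
                       ┃Tokyo │Critical│49.6 │2
                       ┃Tokyo │Medium  │59.2 │2
                       ┃Tokyo │Medium  │68.4 │2
                       ┃Sydney│Medium  │36.3 │2
                       ┃Paris │Medium  │80.8 │2
                       ┃NYC   │High    │98.2 │2
                       ┗━━━━━━━━━━━━━━━━━━━━━━━
                                               
                                               


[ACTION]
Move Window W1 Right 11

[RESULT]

                     ┃          │Score:        
                     ┃          │0             
                     ┃          │              
                     ┃    ▓     │              
                     ┃   ▓▓     │              
                     ┃   ▓      │              
                     ┗━━━━━━━━━━━━━━━━━━━━━━━━━
                       ┃City ▼│Level   │Score│D
                       ┃──────┼────────┼─────┼─
                       ┃Tokyo │Critical│49.6 │2
                       ┃Tokyo │Medium  │59.2 │2
                       ┃Tokyo │Medium  │68.4 │2
                       ┃Sydney│Medium  │36.3 │2
                       ┃Paris │Medium  │80.8 │2
                       ┃NYC   │High    │98.2 │2
                       ┗━━━━━━━━━━━━━━━━━━━━━━━
                                               
                                               


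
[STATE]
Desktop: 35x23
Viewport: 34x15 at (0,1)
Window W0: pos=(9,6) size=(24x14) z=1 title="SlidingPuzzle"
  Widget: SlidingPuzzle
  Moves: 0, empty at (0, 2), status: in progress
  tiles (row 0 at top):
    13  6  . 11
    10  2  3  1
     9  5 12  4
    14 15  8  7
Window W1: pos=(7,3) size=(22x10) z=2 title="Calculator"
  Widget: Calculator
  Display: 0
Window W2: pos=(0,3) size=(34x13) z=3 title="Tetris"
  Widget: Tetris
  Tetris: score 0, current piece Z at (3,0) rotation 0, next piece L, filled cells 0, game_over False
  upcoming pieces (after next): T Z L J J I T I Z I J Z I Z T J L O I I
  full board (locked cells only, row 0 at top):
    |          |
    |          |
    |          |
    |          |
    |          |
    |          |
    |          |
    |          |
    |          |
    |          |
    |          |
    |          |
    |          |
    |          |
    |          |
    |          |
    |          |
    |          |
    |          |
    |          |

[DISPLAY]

                                  
                                  
┏━━━━━━━━━━━━━━━━━━━━━━━━━━━━━━━━┓
┃ Tetris                         ┃
┠────────────────────────────────┨
┃          │Next:                ┃
┃          │  ▒                  ┃
┃          │▒▒▒                  ┃
┃          │                     ┃
┃          │                     ┃
┃          │                     ┃
┃          │Score:               ┃
┃          │0                    ┃
┃          │                     ┃
┗━━━━━━━━━━━━━━━━━━━━━━━━━━━━━━━━┛


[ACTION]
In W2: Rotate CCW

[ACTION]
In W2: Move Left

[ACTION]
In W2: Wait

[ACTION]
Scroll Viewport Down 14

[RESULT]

┃          │▒▒▒                  ┃
┃          │                     ┃
┃          │                     ┃
┃          │                     ┃
┃          │Score:               ┃
┃          │0                    ┃
┃          │                     ┃
┗━━━━━━━━━━━━━━━━━━━━━━━━━━━━━━━━┛
         ┃│ 14 │ 15 │  8 │  7 │ ┃ 
         ┃└────┴────┴────┴────┘ ┃ 
         ┃Moves: 0              ┃ 
         ┗━━━━━━━━━━━━━━━━━━━━━━┛ 
                                  
                                  
                                  


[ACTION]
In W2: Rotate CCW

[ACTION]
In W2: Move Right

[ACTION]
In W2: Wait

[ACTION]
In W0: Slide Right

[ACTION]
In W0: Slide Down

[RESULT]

┃          │▒▒▒                  ┃
┃          │                     ┃
┃          │                     ┃
┃          │                     ┃
┃          │Score:               ┃
┃          │0                    ┃
┃          │                     ┃
┗━━━━━━━━━━━━━━━━━━━━━━━━━━━━━━━━┛
         ┃│ 14 │ 15 │  8 │  7 │ ┃ 
         ┃└────┴────┴────┴────┘ ┃ 
         ┃Moves: 1              ┃ 
         ┗━━━━━━━━━━━━━━━━━━━━━━┛ 
                                  
                                  
                                  


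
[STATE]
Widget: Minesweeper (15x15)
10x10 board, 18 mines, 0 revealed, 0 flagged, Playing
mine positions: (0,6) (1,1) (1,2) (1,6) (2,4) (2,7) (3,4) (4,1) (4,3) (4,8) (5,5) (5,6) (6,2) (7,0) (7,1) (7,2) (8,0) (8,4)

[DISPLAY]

■■■■■■■■■■     
■■■■■■■■■■     
■■■■■■■■■■     
■■■■■■■■■■     
■■■■■■■■■■     
■■■■■■■■■■     
■■■■■■■■■■     
■■■■■■■■■■     
■■■■■■■■■■     
■■■■■■■■■■     
               
               
               
               
               


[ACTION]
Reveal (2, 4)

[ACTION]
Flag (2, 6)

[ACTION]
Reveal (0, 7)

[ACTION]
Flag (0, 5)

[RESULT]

■■■■■■✹■■■     
■✹✹■■■✹■■■     
■■■■✹■■✹■■     
■■■■✹■■■■■     
■✹■✹■■■■✹■     
■■■■■✹✹■■■     
■■✹■■■■■■■     
✹✹✹■■■■■■■     
✹■■■✹■■■■■     
■■■■■■■■■■     
               
               
               
               
               


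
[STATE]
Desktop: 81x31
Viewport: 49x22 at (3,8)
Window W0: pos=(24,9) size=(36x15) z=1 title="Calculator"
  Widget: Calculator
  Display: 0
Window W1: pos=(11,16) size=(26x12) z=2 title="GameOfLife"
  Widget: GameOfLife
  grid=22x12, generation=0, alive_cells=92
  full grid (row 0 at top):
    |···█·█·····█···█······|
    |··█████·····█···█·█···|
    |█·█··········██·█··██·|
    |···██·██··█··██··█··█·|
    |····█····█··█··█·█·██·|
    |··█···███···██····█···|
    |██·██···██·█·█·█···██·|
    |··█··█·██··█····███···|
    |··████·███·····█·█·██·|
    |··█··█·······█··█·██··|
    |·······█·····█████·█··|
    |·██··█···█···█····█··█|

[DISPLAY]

                                                 
                     ┏━━━━━━━━━━━━━━━━━━━━━━━━━━━
                     ┃ Calculator                
                     ┠───────────────────────────
                     ┃                           
                     ┃┌───┬───┬───┬───┐          
                     ┃│ 7 │ 8 │ 9 │ ÷ │          
                     ┃├───┼───┼───┼───┤          
        ┏━━━━━━━━━━━━━━━━━━━━━━━━┓│ × │          
        ┃ GameOfLife             ┃┼───┤          
        ┠────────────────────────┨│ - │          
        ┃Gen: 0                  ┃┼───┤          
        ┃█·█··········██·█··██·  ┃│ + │          
        ┃···██·██··█··██··█··█·  ┃┼───┤          
        ┃····█····█··█··█·█·██·  ┃│ M+│          
        ┃··█···███···██····█···  ┃━━━━━━━━━━━━━━━
        ┃██·██···██·█·█·█···██·  ┃               
        ┃··█··█·██··█····███···  ┃               
        ┃··████·███·····█·█·██·  ┃               
        ┗━━━━━━━━━━━━━━━━━━━━━━━━┛               
                                                 
                                                 


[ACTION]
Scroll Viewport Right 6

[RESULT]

                                                 
               ┏━━━━━━━━━━━━━━━━━━━━━━━━━━━━━━━━━
               ┃ Calculator                      
               ┠─────────────────────────────────
               ┃                                 
               ┃┌───┬───┬───┬───┐                
               ┃│ 7 │ 8 │ 9 │ ÷ │                
               ┃├───┼───┼───┼───┤                
  ┏━━━━━━━━━━━━━━━━━━━━━━━━┓│ × │                
  ┃ GameOfLife             ┃┼───┤                
  ┠────────────────────────┨│ - │                
  ┃Gen: 0                  ┃┼───┤                
  ┃█·█··········██·█··██·  ┃│ + │                
  ┃···██·██··█··██··█··█·  ┃┼───┤                
  ┃····█····█··█··█·█·██·  ┃│ M+│                
  ┃··█···███···██····█···  ┃━━━━━━━━━━━━━━━━━━━━━
  ┃██·██···██·█·█·█···██·  ┃                     
  ┃··█··█·██··█····███···  ┃                     
  ┃··████·███·····█·█·██·  ┃                     
  ┗━━━━━━━━━━━━━━━━━━━━━━━━┛                     
                                                 
                                                 


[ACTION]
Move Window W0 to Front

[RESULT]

                                                 
               ┏━━━━━━━━━━━━━━━━━━━━━━━━━━━━━━━━━
               ┃ Calculator                      
               ┠─────────────────────────────────
               ┃                                 
               ┃┌───┬───┬───┬───┐                
               ┃│ 7 │ 8 │ 9 │ ÷ │                
               ┃├───┼───┼───┼───┤                
  ┏━━━━━━━━━━━━┃│ 4 │ 5 │ 6 │ × │                
  ┃ GameOfLife ┃├───┼───┼───┼───┤                
  ┠────────────┃│ 1 │ 2 │ 3 │ - │                
  ┃Gen: 0      ┃├───┼───┼───┼───┤                
  ┃█·█·········┃│ 0 │ . │ = │ + │                
  ┃···██·██··█·┃├───┼───┼───┼───┤                
  ┃····█····█··┃│ C │ MC│ MR│ M+│                
  ┃··█···███···┗━━━━━━━━━━━━━━━━━━━━━━━━━━━━━━━━━
  ┃██·██···██·█·█·█···██·  ┃                     
  ┃··█··█·██··█····███···  ┃                     
  ┃··████·███·····█·█·██·  ┃                     
  ┗━━━━━━━━━━━━━━━━━━━━━━━━┛                     
                                                 
                                                 
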